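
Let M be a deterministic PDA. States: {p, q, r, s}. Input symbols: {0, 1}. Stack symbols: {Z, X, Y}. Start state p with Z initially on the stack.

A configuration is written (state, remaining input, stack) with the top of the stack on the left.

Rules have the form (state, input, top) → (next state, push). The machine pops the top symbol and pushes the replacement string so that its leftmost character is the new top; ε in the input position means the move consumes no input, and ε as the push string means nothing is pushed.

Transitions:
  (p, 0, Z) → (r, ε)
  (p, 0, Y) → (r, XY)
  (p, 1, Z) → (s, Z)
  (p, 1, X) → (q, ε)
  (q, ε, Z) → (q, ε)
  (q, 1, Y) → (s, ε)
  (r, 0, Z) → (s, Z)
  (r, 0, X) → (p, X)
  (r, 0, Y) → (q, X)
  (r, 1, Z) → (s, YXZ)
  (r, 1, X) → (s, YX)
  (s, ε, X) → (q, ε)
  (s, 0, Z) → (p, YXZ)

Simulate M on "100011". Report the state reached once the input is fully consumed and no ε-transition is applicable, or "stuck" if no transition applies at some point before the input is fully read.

q

(p, 100011, Z)
  read 1, top Z: go to s, push Z → (s, 00011, Z)
  read 0, top Z: go to p, push YXZ → (p, 0011, YXZ)
  read 0, top Y: go to r, push XY → (r, 011, XYXZ)
  read 0, top X: go to p, push X → (p, 11, XYXZ)
  read 1, top X: go to q, push ε → (q, 1, YXZ)
  read 1, top Y: go to s, push ε → (s, ε, XZ)
  ε-move, top X: go to q, push ε → (q, ε, Z)
  ε-move, top Z: go to q, push ε → (q, ε, ε)
All input consumed; M is in state q.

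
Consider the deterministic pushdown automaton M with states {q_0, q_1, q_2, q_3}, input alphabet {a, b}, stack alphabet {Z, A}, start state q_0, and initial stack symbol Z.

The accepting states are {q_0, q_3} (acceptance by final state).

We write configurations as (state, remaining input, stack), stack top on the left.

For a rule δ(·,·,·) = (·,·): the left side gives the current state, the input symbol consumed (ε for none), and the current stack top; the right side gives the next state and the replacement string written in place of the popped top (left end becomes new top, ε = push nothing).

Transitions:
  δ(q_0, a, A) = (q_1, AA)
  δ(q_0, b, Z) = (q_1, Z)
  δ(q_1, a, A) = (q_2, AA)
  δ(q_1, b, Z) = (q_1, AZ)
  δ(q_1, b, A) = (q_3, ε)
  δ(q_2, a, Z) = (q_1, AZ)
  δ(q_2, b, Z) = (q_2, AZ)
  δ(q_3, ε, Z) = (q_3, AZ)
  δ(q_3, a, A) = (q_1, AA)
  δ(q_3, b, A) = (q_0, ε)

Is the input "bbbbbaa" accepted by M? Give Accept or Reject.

(q_0, bbbbbaa, Z)
  read b, top Z: go to q_1, push Z → (q_1, bbbbaa, Z)
  read b, top Z: go to q_1, push AZ → (q_1, bbbaa, AZ)
  read b, top A: go to q_3, push ε → (q_3, bbaa, Z)
  ε-move, top Z: go to q_3, push AZ → (q_3, bbaa, AZ)
  read b, top A: go to q_0, push ε → (q_0, baa, Z)
  read b, top Z: go to q_1, push Z → (q_1, aa, Z)
No transition applies at (q_1, aa, Z); input not fully consumed.

Reject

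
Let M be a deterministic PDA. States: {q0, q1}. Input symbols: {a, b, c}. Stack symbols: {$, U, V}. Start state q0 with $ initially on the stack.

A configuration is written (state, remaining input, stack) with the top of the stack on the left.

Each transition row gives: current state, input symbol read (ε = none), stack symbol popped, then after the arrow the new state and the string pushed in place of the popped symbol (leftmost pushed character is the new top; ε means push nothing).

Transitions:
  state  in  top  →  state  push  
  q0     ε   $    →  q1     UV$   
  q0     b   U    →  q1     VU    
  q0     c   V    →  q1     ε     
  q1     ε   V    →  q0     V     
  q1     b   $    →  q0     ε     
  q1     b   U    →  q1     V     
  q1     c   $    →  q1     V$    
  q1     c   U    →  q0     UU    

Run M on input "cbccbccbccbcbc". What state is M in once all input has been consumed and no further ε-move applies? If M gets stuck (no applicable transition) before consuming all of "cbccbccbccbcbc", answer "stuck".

(q0, cbccbccbccbcbc, $)
  ε-move, top $: go to q1, push UV$ → (q1, cbccbccbccbcbc, UV$)
  read c, top U: go to q0, push UU → (q0, bccbccbccbcbc, UUV$)
  read b, top U: go to q1, push VU → (q1, ccbccbccbcbc, VUUV$)
  ε-move, top V: go to q0, push V → (q0, ccbccbccbcbc, VUUV$)
  read c, top V: go to q1, push ε → (q1, cbccbccbcbc, UUV$)
  read c, top U: go to q0, push UU → (q0, bccbccbcbc, UUUV$)
  read b, top U: go to q1, push VU → (q1, ccbccbcbc, VUUUV$)
  ε-move, top V: go to q0, push V → (q0, ccbccbcbc, VUUUV$)
  read c, top V: go to q1, push ε → (q1, cbccbcbc, UUUV$)
  read c, top U: go to q0, push UU → (q0, bccbcbc, UUUUV$)
  read b, top U: go to q1, push VU → (q1, ccbcbc, VUUUUV$)
  ε-move, top V: go to q0, push V → (q0, ccbcbc, VUUUUV$)
  read c, top V: go to q1, push ε → (q1, cbcbc, UUUUV$)
  read c, top U: go to q0, push UU → (q0, bcbc, UUUUUV$)
  read b, top U: go to q1, push VU → (q1, cbc, VUUUUUV$)
  ε-move, top V: go to q0, push V → (q0, cbc, VUUUUUV$)
  read c, top V: go to q1, push ε → (q1, bc, UUUUUV$)
  read b, top U: go to q1, push V → (q1, c, VUUUUV$)
  ε-move, top V: go to q0, push V → (q0, c, VUUUUV$)
  read c, top V: go to q1, push ε → (q1, ε, UUUUV$)
All input consumed; M is in state q1.

q1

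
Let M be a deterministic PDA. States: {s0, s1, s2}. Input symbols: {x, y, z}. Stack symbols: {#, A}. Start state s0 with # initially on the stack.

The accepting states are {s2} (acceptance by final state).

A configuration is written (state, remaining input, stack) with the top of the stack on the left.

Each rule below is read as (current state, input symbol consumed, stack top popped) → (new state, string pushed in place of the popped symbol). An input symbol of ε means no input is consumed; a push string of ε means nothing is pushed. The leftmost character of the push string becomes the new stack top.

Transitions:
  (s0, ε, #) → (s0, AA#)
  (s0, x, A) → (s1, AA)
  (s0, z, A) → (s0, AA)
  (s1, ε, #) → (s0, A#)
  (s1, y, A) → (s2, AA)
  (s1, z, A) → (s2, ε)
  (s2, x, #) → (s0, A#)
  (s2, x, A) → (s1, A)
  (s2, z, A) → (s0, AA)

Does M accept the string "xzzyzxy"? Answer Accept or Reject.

(s0, xzzyzxy, #)
  ε-move, top #: go to s0, push AA# → (s0, xzzyzxy, AA#)
  read x, top A: go to s1, push AA → (s1, zzyzxy, AAA#)
  read z, top A: go to s2, push ε → (s2, zyzxy, AA#)
  read z, top A: go to s0, push AA → (s0, yzxy, AAA#)
No transition applies at (s0, yzxy, AAA#); input not fully consumed.

Reject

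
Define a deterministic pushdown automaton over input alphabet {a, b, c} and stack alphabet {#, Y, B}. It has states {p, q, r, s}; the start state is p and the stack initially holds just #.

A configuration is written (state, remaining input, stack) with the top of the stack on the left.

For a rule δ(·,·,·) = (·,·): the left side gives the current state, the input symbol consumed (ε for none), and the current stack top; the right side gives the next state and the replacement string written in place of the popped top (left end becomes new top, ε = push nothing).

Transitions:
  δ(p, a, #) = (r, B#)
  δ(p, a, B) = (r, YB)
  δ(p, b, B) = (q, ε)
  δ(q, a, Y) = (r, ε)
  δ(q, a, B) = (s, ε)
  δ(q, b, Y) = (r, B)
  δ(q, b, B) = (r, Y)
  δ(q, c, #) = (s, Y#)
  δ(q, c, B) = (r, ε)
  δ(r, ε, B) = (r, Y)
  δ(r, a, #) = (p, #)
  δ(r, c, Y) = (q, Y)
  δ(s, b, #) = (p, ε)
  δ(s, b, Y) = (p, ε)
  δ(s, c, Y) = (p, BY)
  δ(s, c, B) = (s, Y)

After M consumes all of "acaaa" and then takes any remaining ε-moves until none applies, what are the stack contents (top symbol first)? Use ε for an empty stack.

(p, acaaa, #)
  read a, top #: go to r, push B# → (r, caaa, B#)
  ε-move, top B: go to r, push Y → (r, caaa, Y#)
  read c, top Y: go to q, push Y → (q, aaa, Y#)
  read a, top Y: go to r, push ε → (r, aa, #)
  read a, top #: go to p, push # → (p, a, #)
  read a, top #: go to r, push B# → (r, ε, B#)
  ε-move, top B: go to r, push Y → (r, ε, Y#)
All input consumed in state r with stack Y#.

Y#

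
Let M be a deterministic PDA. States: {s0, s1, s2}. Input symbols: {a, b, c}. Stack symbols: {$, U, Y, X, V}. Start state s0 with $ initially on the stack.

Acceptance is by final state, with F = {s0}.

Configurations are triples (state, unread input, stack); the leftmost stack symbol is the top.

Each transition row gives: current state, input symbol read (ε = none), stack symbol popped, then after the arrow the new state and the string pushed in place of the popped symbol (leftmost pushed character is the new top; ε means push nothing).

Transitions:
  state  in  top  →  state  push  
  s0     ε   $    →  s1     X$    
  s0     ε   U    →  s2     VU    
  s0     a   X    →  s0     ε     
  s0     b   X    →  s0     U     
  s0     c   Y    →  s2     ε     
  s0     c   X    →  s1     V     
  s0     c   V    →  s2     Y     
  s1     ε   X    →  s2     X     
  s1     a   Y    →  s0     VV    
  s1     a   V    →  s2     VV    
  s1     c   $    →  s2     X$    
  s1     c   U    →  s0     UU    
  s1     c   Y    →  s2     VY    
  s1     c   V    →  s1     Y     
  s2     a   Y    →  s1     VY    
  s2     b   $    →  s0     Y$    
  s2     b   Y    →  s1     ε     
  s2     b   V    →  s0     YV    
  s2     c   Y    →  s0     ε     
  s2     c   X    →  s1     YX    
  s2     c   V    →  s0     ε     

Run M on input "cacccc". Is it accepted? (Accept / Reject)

Accept

(s0, cacccc, $) ⊢ (s1, cacccc, X$) ⊢ (s2, cacccc, X$) ⊢ (s1, acccc, YX$) ⊢ (s0, cccc, VVX$) ⊢ (s2, ccc, YVX$) ⊢ (s0, cc, VX$) ⊢ (s2, c, YX$) ⊢ (s0, ε, X$)
All input consumed; state s0 ∈ F.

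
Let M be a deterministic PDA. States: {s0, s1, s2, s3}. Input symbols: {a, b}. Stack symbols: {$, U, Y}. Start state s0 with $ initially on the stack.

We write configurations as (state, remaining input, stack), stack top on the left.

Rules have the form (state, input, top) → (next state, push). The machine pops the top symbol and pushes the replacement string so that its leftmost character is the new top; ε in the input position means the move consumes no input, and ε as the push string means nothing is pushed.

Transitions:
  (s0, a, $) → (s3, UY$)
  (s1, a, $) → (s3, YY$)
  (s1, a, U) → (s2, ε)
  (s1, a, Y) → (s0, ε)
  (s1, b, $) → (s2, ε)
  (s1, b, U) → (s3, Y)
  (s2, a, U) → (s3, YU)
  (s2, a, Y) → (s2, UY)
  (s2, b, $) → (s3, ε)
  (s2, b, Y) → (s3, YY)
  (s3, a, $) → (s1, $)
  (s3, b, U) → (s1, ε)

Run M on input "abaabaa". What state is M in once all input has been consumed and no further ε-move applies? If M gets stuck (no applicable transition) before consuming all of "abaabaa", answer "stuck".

(s0, abaabaa, $)
  read a, top $: go to s3, push UY$ → (s3, baabaa, UY$)
  read b, top U: go to s1, push ε → (s1, aabaa, Y$)
  read a, top Y: go to s0, push ε → (s0, abaa, $)
  read a, top $: go to s3, push UY$ → (s3, baa, UY$)
  read b, top U: go to s1, push ε → (s1, aa, Y$)
  read a, top Y: go to s0, push ε → (s0, a, $)
  read a, top $: go to s3, push UY$ → (s3, ε, UY$)
All input consumed; M is in state s3.

s3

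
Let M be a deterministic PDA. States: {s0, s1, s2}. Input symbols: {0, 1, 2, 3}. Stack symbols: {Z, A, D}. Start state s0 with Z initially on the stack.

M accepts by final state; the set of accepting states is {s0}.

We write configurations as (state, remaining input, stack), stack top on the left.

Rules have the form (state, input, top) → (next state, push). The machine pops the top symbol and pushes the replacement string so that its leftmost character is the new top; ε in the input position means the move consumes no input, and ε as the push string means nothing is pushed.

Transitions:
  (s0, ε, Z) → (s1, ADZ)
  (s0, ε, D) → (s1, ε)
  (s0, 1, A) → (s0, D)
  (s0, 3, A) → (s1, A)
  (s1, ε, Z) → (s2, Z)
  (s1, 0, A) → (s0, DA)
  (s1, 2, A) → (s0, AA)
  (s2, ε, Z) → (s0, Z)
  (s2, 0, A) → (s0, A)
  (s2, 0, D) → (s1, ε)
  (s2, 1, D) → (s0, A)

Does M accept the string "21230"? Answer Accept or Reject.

(s0, 21230, Z)
  ε-move, top Z: go to s1, push ADZ → (s1, 21230, ADZ)
  read 2, top A: go to s0, push AA → (s0, 1230, AADZ)
  read 1, top A: go to s0, push D → (s0, 230, DADZ)
  ε-move, top D: go to s1, push ε → (s1, 230, ADZ)
  read 2, top A: go to s0, push AA → (s0, 30, AADZ)
  read 3, top A: go to s1, push A → (s1, 0, AADZ)
  read 0, top A: go to s0, push DA → (s0, ε, DAADZ)
All input consumed; state s0 ∈ F.

Accept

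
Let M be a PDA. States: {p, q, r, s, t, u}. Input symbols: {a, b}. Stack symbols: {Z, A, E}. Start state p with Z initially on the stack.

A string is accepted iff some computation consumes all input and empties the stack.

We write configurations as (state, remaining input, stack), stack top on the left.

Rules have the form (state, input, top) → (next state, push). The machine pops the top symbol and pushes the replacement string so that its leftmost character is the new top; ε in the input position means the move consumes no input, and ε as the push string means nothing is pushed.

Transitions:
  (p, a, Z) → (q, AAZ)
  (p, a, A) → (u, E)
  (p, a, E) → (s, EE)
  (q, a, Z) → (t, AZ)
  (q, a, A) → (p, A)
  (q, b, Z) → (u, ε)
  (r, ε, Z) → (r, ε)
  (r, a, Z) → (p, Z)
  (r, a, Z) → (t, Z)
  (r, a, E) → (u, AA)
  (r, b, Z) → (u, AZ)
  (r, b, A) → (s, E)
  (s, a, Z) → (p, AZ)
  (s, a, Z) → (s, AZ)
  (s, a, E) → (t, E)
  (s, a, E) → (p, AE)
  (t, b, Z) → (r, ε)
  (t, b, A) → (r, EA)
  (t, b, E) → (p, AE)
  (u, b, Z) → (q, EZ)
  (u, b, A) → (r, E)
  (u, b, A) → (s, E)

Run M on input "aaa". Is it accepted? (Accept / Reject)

No computation consumes all input and empties the stack.

Reject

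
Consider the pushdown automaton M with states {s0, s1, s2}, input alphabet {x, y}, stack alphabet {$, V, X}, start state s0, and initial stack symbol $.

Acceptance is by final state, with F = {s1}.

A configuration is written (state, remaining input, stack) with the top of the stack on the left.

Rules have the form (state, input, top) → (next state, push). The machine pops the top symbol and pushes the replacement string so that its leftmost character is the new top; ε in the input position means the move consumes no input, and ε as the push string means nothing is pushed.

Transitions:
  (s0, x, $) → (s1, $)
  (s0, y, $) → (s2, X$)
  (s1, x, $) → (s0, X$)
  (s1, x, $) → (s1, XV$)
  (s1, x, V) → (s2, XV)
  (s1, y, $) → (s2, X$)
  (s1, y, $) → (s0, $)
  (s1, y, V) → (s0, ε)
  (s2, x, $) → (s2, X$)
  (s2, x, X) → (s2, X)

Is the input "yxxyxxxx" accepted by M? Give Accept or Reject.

Reject

No computation consumes all input and reaches a final state.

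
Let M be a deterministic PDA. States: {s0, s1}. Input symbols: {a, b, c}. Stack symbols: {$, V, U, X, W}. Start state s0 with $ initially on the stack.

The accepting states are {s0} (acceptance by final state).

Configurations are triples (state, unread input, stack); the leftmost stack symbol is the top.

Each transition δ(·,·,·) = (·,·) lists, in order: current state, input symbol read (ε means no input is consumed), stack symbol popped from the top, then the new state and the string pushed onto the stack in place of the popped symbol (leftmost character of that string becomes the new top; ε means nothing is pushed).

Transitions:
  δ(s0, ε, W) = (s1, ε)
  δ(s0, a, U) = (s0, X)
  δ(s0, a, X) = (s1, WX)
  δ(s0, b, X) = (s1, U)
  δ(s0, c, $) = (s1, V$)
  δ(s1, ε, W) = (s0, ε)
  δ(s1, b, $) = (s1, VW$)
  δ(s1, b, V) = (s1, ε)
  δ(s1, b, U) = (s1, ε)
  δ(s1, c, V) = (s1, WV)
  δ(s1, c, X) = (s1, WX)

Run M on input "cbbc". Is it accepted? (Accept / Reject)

(s0, cbbc, $) ⊢ (s1, bbc, V$) ⊢ (s1, bc, $) ⊢ (s1, c, VW$) ⊢ (s1, ε, WVW$) ⊢ (s0, ε, VW$)
All input consumed; state s0 ∈ F.

Accept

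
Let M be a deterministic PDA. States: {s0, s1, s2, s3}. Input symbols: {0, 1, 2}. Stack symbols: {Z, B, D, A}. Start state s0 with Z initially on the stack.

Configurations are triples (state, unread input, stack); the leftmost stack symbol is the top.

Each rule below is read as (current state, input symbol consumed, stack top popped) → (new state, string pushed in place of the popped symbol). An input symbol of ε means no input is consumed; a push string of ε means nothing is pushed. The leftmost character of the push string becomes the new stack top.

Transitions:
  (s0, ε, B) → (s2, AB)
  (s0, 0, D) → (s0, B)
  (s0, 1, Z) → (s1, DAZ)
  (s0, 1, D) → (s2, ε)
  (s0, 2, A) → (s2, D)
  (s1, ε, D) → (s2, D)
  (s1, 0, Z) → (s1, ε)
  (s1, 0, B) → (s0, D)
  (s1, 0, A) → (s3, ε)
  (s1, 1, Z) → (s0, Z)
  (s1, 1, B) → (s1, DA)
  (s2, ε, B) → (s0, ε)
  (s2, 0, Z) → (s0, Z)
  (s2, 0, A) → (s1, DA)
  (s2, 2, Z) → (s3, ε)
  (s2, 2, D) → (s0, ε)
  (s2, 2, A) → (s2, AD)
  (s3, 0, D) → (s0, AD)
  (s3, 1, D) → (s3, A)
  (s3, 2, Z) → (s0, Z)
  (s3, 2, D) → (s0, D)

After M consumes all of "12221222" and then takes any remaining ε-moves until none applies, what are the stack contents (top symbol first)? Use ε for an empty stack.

Z

(s0, 12221222, Z)
  read 1, top Z: go to s1, push DAZ → (s1, 2221222, DAZ)
  ε-move, top D: go to s2, push D → (s2, 2221222, DAZ)
  read 2, top D: go to s0, push ε → (s0, 221222, AZ)
  read 2, top A: go to s2, push D → (s2, 21222, DZ)
  read 2, top D: go to s0, push ε → (s0, 1222, Z)
  read 1, top Z: go to s1, push DAZ → (s1, 222, DAZ)
  ε-move, top D: go to s2, push D → (s2, 222, DAZ)
  read 2, top D: go to s0, push ε → (s0, 22, AZ)
  read 2, top A: go to s2, push D → (s2, 2, DZ)
  read 2, top D: go to s0, push ε → (s0, ε, Z)
All input consumed in state s0 with stack Z.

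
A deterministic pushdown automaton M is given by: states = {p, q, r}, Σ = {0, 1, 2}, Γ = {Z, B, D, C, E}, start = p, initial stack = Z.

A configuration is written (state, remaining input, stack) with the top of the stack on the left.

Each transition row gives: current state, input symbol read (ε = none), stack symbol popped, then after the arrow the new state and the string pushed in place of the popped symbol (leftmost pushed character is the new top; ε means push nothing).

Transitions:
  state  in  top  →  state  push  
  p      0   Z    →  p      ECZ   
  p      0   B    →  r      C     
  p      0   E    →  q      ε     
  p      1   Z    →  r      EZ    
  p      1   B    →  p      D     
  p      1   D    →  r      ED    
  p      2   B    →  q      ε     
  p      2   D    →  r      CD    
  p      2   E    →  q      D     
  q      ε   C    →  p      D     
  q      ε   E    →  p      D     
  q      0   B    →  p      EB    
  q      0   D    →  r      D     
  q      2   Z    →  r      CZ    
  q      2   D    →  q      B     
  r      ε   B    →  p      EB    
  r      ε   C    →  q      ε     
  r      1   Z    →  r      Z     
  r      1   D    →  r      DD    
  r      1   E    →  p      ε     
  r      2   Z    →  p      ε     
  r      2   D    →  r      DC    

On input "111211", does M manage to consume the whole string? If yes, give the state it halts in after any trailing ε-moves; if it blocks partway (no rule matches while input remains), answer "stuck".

(p, 111211, Z) ⊢ (r, 11211, EZ) ⊢ (p, 1211, Z) ⊢ (r, 211, EZ)
No transition for (r, 2, top E); M blocks with input 211 remaining.

stuck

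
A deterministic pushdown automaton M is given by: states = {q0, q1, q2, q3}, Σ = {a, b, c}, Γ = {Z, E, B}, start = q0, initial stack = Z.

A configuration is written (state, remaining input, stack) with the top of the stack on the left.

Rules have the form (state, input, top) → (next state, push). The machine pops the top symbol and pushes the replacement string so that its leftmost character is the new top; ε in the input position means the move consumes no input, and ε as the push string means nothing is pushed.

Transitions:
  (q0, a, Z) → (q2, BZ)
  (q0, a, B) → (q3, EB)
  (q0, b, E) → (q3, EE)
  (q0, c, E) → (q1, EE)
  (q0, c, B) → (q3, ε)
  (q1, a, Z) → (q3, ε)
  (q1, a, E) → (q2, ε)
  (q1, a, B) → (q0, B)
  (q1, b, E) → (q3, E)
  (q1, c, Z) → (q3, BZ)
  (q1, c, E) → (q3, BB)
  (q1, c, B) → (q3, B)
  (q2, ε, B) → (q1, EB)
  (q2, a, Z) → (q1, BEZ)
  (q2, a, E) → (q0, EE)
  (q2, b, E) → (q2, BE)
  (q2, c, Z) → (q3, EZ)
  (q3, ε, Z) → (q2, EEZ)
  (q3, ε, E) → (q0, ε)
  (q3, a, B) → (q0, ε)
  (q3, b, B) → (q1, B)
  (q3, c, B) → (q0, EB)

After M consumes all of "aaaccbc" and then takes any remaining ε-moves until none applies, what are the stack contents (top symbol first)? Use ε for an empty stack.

EEBBBZ

(q0, aaaccbc, Z)
  read a, top Z: go to q2, push BZ → (q2, aaccbc, BZ)
  ε-move, top B: go to q1, push EB → (q1, aaccbc, EBZ)
  read a, top E: go to q2, push ε → (q2, accbc, BZ)
  ε-move, top B: go to q1, push EB → (q1, accbc, EBZ)
  read a, top E: go to q2, push ε → (q2, ccbc, BZ)
  ε-move, top B: go to q1, push EB → (q1, ccbc, EBZ)
  read c, top E: go to q3, push BB → (q3, cbc, BBBZ)
  read c, top B: go to q0, push EB → (q0, bc, EBBBZ)
  read b, top E: go to q3, push EE → (q3, c, EEBBBZ)
  ε-move, top E: go to q0, push ε → (q0, c, EBBBZ)
  read c, top E: go to q1, push EE → (q1, ε, EEBBBZ)
All input consumed in state q1 with stack EEBBBZ.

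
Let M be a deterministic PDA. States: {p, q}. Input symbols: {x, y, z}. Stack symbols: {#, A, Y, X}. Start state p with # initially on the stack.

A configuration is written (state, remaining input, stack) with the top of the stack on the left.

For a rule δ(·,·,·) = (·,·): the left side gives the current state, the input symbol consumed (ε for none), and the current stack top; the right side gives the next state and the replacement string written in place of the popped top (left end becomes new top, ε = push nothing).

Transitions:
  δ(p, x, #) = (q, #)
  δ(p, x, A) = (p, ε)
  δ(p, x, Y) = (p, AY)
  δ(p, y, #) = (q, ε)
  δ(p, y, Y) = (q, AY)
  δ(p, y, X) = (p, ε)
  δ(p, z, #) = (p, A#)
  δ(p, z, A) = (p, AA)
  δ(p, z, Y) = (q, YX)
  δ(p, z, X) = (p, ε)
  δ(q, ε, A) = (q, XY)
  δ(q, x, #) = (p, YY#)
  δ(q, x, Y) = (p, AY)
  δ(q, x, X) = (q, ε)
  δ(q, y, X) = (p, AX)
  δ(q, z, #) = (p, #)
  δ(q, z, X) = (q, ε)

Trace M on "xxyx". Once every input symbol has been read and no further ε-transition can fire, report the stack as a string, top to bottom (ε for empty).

(p, xxyx, #) ⊢ (q, xyx, #) ⊢ (p, yx, YY#) ⊢ (q, x, AYY#) ⊢ (q, x, XYYY#) ⊢ (q, ε, YYY#)
All input consumed in state q with stack YYY#.

YYY#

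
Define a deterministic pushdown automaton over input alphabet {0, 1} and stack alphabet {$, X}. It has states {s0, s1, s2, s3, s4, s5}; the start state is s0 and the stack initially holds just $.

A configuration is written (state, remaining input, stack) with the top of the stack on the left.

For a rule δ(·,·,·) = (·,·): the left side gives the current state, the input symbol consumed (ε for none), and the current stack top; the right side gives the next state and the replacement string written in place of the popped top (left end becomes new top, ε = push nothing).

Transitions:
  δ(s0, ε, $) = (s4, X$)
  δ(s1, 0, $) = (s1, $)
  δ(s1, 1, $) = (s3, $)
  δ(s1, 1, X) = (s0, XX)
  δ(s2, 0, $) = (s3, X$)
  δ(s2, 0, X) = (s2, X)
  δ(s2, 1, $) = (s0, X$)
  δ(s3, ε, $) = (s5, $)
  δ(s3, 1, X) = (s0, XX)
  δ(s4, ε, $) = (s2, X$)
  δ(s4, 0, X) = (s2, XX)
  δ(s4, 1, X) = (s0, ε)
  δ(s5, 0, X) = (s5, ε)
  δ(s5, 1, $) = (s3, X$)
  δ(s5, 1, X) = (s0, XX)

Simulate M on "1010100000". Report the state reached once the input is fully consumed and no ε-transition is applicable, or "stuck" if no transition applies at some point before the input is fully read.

(s0, 1010100000, $)
  ε-move, top $: go to s4, push X$ → (s4, 1010100000, X$)
  read 1, top X: go to s0, push ε → (s0, 010100000, $)
  ε-move, top $: go to s4, push X$ → (s4, 010100000, X$)
  read 0, top X: go to s2, push XX → (s2, 10100000, XX$)
No transition for (s2, 1, top X); M blocks with input 10100000 remaining.

stuck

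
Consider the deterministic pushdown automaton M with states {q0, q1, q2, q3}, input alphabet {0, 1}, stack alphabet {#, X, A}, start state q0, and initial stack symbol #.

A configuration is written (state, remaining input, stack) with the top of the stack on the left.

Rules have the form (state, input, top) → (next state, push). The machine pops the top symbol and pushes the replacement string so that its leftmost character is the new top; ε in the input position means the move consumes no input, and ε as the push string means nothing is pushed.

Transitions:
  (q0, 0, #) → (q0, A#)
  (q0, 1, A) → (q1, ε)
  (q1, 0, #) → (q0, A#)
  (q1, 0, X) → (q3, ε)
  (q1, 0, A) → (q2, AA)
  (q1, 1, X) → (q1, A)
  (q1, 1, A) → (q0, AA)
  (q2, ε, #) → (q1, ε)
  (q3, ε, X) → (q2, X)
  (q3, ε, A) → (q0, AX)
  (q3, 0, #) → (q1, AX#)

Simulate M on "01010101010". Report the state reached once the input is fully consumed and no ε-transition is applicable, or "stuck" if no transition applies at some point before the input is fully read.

(q0, 01010101010, #) ⊢ (q0, 1010101010, A#) ⊢ (q1, 010101010, #) ⊢ (q0, 10101010, A#) ⊢ (q1, 0101010, #) ⊢ (q0, 101010, A#) ⊢ (q1, 01010, #) ⊢ (q0, 1010, A#) ⊢ (q1, 010, #) ⊢ (q0, 10, A#) ⊢ (q1, 0, #) ⊢ (q0, ε, A#)
All input consumed; M is in state q0.

q0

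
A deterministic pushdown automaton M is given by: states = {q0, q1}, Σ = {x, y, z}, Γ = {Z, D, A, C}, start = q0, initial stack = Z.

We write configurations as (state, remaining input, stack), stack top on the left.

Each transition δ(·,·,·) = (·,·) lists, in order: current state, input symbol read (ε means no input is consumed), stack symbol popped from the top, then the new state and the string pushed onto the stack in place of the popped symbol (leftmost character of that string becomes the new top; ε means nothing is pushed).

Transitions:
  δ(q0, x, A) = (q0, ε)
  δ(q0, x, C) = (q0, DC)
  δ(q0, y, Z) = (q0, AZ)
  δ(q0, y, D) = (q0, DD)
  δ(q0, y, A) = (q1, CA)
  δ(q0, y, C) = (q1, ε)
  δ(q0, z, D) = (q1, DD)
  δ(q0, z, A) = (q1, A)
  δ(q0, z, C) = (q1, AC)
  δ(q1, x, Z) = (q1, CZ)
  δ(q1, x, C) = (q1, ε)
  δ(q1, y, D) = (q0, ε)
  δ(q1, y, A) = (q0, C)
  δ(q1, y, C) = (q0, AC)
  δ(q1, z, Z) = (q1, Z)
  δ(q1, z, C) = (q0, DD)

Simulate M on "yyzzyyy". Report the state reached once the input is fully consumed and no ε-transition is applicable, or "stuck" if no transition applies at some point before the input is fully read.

q0

(q0, yyzzyyy, Z)
  read y, top Z: go to q0, push AZ → (q0, yzzyyy, AZ)
  read y, top A: go to q1, push CA → (q1, zzyyy, CAZ)
  read z, top C: go to q0, push DD → (q0, zyyy, DDAZ)
  read z, top D: go to q1, push DD → (q1, yyy, DDDAZ)
  read y, top D: go to q0, push ε → (q0, yy, DDAZ)
  read y, top D: go to q0, push DD → (q0, y, DDDAZ)
  read y, top D: go to q0, push DD → (q0, ε, DDDDAZ)
All input consumed; M is in state q0.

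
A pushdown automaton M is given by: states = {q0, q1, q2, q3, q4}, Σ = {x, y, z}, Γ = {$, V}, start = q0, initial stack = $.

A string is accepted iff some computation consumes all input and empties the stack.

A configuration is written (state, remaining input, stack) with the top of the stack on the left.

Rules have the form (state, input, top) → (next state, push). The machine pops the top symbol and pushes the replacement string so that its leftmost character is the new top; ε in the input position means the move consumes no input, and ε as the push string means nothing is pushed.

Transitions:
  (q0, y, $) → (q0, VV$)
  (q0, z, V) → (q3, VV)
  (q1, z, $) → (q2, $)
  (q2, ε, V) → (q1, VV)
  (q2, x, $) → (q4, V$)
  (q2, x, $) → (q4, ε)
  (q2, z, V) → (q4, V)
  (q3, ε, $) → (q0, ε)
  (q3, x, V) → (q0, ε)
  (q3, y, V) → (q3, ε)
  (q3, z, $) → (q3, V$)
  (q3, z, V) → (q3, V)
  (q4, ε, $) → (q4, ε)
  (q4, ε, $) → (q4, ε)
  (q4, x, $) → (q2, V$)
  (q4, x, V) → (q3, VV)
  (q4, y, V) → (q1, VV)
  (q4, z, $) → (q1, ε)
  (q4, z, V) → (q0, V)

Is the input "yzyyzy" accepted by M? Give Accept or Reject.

One accepting computation: (q0, yzyyzy, $) ⊢ (q0, zyyzy, VV$) ⊢ (q3, yyzy, VVV$) ⊢ (q3, yzy, VV$) ⊢ (q3, zy, V$) ⊢ (q3, y, V$) ⊢ (q3, ε, $) ⊢ (q0, ε, ε)
All input consumed and the stack is empty.

Accept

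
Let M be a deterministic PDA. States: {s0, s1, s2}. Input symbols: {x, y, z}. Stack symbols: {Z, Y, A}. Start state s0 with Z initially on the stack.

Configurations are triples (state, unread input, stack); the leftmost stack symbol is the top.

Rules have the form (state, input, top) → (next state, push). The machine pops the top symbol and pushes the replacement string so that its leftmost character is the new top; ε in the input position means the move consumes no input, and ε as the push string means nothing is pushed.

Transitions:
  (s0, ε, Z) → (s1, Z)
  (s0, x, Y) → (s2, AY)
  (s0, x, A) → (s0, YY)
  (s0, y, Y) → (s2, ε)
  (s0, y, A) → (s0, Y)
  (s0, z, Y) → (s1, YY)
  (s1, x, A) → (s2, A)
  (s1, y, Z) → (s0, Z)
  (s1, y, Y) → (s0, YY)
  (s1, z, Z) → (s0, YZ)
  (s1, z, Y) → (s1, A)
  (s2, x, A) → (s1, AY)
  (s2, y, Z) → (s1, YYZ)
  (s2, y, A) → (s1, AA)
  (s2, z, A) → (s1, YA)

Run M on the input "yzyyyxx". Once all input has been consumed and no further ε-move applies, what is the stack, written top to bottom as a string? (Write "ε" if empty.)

(s0, yzyyyxx, Z)
  ε-move, top Z: go to s1, push Z → (s1, yzyyyxx, Z)
  read y, top Z: go to s0, push Z → (s0, zyyyxx, Z)
  ε-move, top Z: go to s1, push Z → (s1, zyyyxx, Z)
  read z, top Z: go to s0, push YZ → (s0, yyyxx, YZ)
  read y, top Y: go to s2, push ε → (s2, yyxx, Z)
  read y, top Z: go to s1, push YYZ → (s1, yxx, YYZ)
  read y, top Y: go to s0, push YY → (s0, xx, YYYZ)
  read x, top Y: go to s2, push AY → (s2, x, AYYYZ)
  read x, top A: go to s1, push AY → (s1, ε, AYYYYZ)
All input consumed in state s1 with stack AYYYYZ.

AYYYYZ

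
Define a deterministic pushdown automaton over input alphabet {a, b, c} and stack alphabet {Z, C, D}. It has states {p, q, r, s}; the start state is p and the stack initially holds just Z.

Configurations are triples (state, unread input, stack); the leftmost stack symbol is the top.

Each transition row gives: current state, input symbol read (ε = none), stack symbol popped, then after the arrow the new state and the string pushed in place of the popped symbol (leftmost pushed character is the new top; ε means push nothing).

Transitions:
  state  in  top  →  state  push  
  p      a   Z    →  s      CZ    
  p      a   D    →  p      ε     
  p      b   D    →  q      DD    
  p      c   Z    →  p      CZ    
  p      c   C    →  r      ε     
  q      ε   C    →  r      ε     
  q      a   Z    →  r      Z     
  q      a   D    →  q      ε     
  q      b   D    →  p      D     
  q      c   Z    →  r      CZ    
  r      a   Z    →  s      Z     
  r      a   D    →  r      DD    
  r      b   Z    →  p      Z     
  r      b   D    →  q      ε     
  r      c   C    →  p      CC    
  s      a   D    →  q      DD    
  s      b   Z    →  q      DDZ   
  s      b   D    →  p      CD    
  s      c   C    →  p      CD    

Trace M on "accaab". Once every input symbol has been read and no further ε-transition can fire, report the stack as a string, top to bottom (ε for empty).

DDZ

(p, accaab, Z)
  read a, top Z: go to s, push CZ → (s, ccaab, CZ)
  read c, top C: go to p, push CD → (p, caab, CDZ)
  read c, top C: go to r, push ε → (r, aab, DZ)
  read a, top D: go to r, push DD → (r, ab, DDZ)
  read a, top D: go to r, push DD → (r, b, DDDZ)
  read b, top D: go to q, push ε → (q, ε, DDZ)
All input consumed in state q with stack DDZ.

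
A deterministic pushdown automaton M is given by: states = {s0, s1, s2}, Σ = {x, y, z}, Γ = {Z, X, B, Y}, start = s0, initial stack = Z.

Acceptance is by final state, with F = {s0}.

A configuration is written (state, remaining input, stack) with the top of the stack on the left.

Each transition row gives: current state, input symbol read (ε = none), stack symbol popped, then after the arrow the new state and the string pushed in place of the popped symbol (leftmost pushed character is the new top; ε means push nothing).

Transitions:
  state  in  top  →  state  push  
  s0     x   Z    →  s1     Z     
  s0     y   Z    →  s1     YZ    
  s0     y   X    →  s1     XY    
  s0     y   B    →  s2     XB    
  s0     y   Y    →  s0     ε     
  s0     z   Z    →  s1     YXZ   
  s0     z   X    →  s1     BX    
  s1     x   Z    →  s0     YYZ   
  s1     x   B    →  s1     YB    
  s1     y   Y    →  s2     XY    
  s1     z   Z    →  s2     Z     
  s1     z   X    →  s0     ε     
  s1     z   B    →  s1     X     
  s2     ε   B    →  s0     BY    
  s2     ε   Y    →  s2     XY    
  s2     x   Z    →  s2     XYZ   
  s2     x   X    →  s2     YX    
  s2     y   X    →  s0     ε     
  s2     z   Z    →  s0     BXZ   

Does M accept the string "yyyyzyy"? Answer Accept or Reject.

Accept

(s0, yyyyzyy, Z)
  read y, top Z: go to s1, push YZ → (s1, yyyzyy, YZ)
  read y, top Y: go to s2, push XY → (s2, yyzyy, XYZ)
  read y, top X: go to s0, push ε → (s0, yzyy, YZ)
  read y, top Y: go to s0, push ε → (s0, zyy, Z)
  read z, top Z: go to s1, push YXZ → (s1, yy, YXZ)
  read y, top Y: go to s2, push XY → (s2, y, XYXZ)
  read y, top X: go to s0, push ε → (s0, ε, YXZ)
All input consumed; state s0 ∈ F.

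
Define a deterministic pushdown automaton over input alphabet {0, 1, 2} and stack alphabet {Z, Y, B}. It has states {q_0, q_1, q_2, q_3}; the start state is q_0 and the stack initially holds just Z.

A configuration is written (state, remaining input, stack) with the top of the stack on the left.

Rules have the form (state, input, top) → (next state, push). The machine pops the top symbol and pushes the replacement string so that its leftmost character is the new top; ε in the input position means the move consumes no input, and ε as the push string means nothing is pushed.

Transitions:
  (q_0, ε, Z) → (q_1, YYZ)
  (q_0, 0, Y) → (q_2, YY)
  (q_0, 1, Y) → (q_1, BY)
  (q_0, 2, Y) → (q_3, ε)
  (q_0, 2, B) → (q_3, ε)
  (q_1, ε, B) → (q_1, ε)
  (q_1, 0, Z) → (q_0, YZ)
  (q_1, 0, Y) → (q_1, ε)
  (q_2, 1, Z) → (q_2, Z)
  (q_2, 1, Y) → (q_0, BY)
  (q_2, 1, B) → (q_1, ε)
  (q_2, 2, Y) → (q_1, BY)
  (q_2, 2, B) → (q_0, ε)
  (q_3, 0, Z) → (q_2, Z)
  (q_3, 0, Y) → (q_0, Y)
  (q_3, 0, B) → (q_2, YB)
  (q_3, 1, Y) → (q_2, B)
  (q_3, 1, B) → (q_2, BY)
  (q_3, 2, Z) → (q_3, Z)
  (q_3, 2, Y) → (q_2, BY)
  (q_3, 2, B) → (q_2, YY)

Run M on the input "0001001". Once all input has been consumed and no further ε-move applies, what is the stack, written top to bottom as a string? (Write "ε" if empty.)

YZ

(q_0, 0001001, Z)
  ε-move, top Z: go to q_1, push YYZ → (q_1, 0001001, YYZ)
  read 0, top Y: go to q_1, push ε → (q_1, 001001, YZ)
  read 0, top Y: go to q_1, push ε → (q_1, 01001, Z)
  read 0, top Z: go to q_0, push YZ → (q_0, 1001, YZ)
  read 1, top Y: go to q_1, push BY → (q_1, 001, BYZ)
  ε-move, top B: go to q_1, push ε → (q_1, 001, YZ)
  read 0, top Y: go to q_1, push ε → (q_1, 01, Z)
  read 0, top Z: go to q_0, push YZ → (q_0, 1, YZ)
  read 1, top Y: go to q_1, push BY → (q_1, ε, BYZ)
  ε-move, top B: go to q_1, push ε → (q_1, ε, YZ)
All input consumed in state q_1 with stack YZ.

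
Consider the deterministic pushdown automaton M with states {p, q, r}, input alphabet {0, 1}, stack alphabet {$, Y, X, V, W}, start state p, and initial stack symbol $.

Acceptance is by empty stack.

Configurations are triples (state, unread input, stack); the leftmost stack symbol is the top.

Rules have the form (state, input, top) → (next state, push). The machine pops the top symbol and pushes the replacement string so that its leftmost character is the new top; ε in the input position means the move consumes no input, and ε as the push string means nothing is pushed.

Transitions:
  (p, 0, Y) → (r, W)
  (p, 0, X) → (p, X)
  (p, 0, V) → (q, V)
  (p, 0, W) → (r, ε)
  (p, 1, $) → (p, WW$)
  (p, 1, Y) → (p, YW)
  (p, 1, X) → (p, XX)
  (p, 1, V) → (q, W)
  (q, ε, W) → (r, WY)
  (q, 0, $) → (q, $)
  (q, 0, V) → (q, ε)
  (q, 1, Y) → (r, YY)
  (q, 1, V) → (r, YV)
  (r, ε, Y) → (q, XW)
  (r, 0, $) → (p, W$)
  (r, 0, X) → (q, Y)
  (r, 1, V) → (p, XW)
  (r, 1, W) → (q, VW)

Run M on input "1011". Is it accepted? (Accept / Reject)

Reject

(p, 1011, $) ⊢ (p, 011, WW$) ⊢ (r, 11, W$) ⊢ (q, 1, VW$) ⊢ (r, ε, YVW$) ⊢ (q, ε, XWVW$)
All input consumed; stack is XWVW$, not empty, and no further ε-move applies.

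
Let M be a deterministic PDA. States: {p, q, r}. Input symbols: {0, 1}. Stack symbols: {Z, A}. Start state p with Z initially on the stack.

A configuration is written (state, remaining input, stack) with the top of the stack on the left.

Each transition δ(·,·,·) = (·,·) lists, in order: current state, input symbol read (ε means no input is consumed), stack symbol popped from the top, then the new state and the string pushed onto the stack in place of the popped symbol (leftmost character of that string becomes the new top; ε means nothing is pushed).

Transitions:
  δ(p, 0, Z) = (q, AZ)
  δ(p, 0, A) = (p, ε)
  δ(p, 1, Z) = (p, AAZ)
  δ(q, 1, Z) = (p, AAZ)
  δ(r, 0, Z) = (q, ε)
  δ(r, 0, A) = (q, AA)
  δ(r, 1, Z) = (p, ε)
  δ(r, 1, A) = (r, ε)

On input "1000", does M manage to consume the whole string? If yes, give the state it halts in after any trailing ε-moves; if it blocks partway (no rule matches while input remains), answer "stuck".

q

(p, 1000, Z) ⊢ (p, 000, AAZ) ⊢ (p, 00, AZ) ⊢ (p, 0, Z) ⊢ (q, ε, AZ)
All input consumed; M is in state q.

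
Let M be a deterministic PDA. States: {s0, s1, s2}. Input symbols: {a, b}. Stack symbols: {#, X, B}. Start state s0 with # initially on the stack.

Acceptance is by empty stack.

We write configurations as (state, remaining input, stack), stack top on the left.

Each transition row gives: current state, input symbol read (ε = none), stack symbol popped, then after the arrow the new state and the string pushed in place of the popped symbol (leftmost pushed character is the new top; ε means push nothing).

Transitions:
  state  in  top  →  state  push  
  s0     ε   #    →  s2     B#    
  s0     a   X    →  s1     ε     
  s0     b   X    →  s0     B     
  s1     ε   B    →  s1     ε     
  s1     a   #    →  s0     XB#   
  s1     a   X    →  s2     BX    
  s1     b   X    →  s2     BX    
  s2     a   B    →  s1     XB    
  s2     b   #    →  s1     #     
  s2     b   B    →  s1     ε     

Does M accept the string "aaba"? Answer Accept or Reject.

(s0, aaba, #)
  ε-move, top #: go to s2, push B# → (s2, aaba, B#)
  read a, top B: go to s1, push XB → (s1, aba, XB#)
  read a, top X: go to s2, push BX → (s2, ba, BXB#)
  read b, top B: go to s1, push ε → (s1, a, XB#)
  read a, top X: go to s2, push BX → (s2, ε, BXB#)
All input consumed; stack is BXB#, not empty, and no further ε-move applies.

Reject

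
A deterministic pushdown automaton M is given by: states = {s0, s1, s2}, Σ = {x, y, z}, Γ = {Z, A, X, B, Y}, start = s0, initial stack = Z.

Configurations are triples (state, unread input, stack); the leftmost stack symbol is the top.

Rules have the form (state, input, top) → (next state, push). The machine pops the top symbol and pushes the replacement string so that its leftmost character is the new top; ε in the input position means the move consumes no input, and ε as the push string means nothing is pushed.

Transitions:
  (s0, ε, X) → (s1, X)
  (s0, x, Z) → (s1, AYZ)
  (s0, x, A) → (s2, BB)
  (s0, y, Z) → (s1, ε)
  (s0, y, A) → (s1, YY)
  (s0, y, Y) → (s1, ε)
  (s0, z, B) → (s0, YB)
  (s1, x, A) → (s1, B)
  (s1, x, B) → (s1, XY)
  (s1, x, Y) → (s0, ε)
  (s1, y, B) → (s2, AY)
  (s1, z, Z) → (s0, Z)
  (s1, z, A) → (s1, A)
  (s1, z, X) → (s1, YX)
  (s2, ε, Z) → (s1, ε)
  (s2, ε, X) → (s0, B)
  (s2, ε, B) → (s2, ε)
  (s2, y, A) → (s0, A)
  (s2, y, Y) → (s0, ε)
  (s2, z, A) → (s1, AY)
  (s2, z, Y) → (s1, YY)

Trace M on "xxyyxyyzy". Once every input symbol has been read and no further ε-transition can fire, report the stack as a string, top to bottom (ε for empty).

(s0, xxyyxyyzy, Z) ⊢ (s1, xyyxyyzy, AYZ) ⊢ (s1, yyxyyzy, BYZ) ⊢ (s2, yxyyzy, AYYZ) ⊢ (s0, xyyzy, AYYZ) ⊢ (s2, yyzy, BBYYZ) ⊢ (s2, yyzy, BYYZ) ⊢ (s2, yyzy, YYZ) ⊢ (s0, yzy, YZ) ⊢ (s1, zy, Z) ⊢ (s0, y, Z) ⊢ (s1, ε, ε)
All input consumed in state s1 with stack ε.

ε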